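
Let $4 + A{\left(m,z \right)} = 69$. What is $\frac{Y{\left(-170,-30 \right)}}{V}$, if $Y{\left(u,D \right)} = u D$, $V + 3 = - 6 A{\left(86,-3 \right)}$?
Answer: $- \frac{1700}{131} \approx -12.977$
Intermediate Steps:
$A{\left(m,z \right)} = 65$ ($A{\left(m,z \right)} = -4 + 69 = 65$)
$V = -393$ ($V = -3 - 390 = -393$)
$Y{\left(u,D \right)} = D u$
$\frac{Y{\left(-170,-30 \right)}}{V} = \frac{\left(-30\right) \left(-170\right)}{-393} = 5100 \left(- \frac{1}{393}\right) = - \frac{1700}{131}$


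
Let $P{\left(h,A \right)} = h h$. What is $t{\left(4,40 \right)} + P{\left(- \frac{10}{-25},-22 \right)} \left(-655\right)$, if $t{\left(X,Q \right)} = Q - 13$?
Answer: $- \frac{389}{5} \approx -77.8$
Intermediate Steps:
$t{\left(X,Q \right)} = -13 + Q$ ($t{\left(X,Q \right)} = Q - 13 = -13 + Q$)
$P{\left(h,A \right)} = h^{2}$
$t{\left(4,40 \right)} + P{\left(- \frac{10}{-25},-22 \right)} \left(-655\right) = \left(-13 + 40\right) + \left(- \frac{10}{-25}\right)^{2} \left(-655\right) = 27 + \left(\left(-10\right) \left(- \frac{1}{25}\right)\right)^{2} \left(-655\right) = 27 + \left(\frac{2}{5}\right)^{2} \left(-655\right) = 27 + \frac{4}{25} \left(-655\right) = 27 - \frac{524}{5} = - \frac{389}{5}$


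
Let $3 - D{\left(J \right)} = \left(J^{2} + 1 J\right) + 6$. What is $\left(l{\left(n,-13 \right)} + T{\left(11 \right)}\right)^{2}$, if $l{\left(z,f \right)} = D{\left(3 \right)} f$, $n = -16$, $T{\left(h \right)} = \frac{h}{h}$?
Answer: $38416$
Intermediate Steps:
$T{\left(h \right)} = 1$
$D{\left(J \right)} = -3 - J - J^{2}$ ($D{\left(J \right)} = 3 - \left(\left(J^{2} + 1 J\right) + 6\right) = 3 - \left(\left(J^{2} + J\right) + 6\right) = 3 - \left(\left(J + J^{2}\right) + 6\right) = 3 - \left(6 + J + J^{2}\right) = -3 - J - J^{2}$)
$l{\left(z,f \right)} = - 15 f$ ($l{\left(z,f \right)} = \left(-3 - 3 - 3^{2}\right) f = \left(-3 - 3 - 9\right) f = - 15 f$)
$\left(l{\left(n,-13 \right)} + T{\left(11 \right)}\right)^{2} = \left(\left(-15\right) \left(-13\right) + 1\right)^{2} = \left(195 + 1\right)^{2} = 196^{2} = 38416$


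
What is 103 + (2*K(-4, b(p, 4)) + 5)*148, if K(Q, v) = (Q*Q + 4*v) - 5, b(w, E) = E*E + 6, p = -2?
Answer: 30147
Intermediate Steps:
b(w, E) = 6 + E² (b(w, E) = E² + 6 = 6 + E²)
K(Q, v) = -5 + Q² + 4*v (K(Q, v) = (Q² + 4*v) - 5 = -5 + Q² + 4*v)
103 + (2*K(-4, b(p, 4)) + 5)*148 = 103 + (2*(-5 + (-4)² + 4*(6 + 4²)) + 5)*148 = 103 + (2*(-5 + 16 + 4*(6 + 16)) + 5)*148 = 103 + (2*(-5 + 16 + 4*22) + 5)*148 = 103 + (2*(-5 + 16 + 88) + 5)*148 = 103 + (2*99 + 5)*148 = 103 + (198 + 5)*148 = 103 + 203*148 = 103 + 30044 = 30147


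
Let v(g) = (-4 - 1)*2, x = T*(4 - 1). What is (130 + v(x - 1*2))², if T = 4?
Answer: 14400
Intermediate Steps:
x = 12 (x = 4*(4 - 1) = 4*3 = 12)
v(g) = -10 (v(g) = -5*2 = -10)
(130 + v(x - 1*2))² = (130 - 10)² = 120² = 14400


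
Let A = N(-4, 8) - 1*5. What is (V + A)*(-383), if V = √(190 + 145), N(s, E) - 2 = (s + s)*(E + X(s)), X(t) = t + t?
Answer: 1149 - 383*√335 ≈ -5861.0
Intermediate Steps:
X(t) = 2*t
N(s, E) = 2 + 2*s*(E + 2*s) (N(s, E) = 2 + (s + s)*(E + 2*s) = 2 + (2*s)*(E + 2*s) = 2 + 2*s*(E + 2*s))
A = -3 (A = (2 + 4*(-4)² + 2*8*(-4)) - 1*5 = (2 + 4*16 - 64) - 5 = (2 + 64 - 64) - 5 = 2 - 5 = -3)
V = √335 ≈ 18.303
(V + A)*(-383) = (√335 - 3)*(-383) = (-3 + √335)*(-383) = 1149 - 383*√335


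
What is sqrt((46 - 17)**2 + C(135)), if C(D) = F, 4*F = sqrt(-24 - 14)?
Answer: sqrt(3364 + I*sqrt(38))/2 ≈ 29.0 + 0.026571*I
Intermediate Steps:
F = I*sqrt(38)/4 (F = sqrt(-24 - 14)/4 = sqrt(-38)/4 = (I*sqrt(38))/4 = I*sqrt(38)/4 ≈ 1.5411*I)
C(D) = I*sqrt(38)/4
sqrt((46 - 17)**2 + C(135)) = sqrt((46 - 17)**2 + I*sqrt(38)/4) = sqrt(29**2 + I*sqrt(38)/4) = sqrt(841 + I*sqrt(38)/4)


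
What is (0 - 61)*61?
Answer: -3721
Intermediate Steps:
(0 - 61)*61 = -61*61 = -3721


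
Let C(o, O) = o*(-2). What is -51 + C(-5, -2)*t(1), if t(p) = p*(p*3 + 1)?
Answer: -11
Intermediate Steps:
C(o, O) = -2*o
t(p) = p*(1 + 3*p) (t(p) = p*(3*p + 1) = p*(1 + 3*p))
-51 + C(-5, -2)*t(1) = -51 + (-2*(-5))*(1*(1 + 3*1)) = -51 + 10*(1*(1 + 3)) = -51 + 10*(1*4) = -51 + 10*4 = -51 + 40 = -11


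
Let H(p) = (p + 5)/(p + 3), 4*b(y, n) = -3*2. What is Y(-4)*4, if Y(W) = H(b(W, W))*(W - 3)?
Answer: -196/3 ≈ -65.333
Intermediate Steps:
b(y, n) = -3/2 (b(y, n) = (-3*2)/4 = (1/4)*(-6) = -3/2)
H(p) = (5 + p)/(3 + p)
Y(W) = -7 + 7*W/3 (Y(W) = ((5 - 3/2)/(3 - 3/2))*(W - 3) = ((7/2)/(3/2))*(-3 + W) = ((2/3)*(7/2))*(-3 + W) = 7*(-3 + W)/3 = -7 + 7*W/3)
Y(-4)*4 = (-7 + (7/3)*(-4))*4 = (-7 - 28/3)*4 = -49/3*4 = -196/3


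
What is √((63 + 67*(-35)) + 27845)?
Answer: √25563 ≈ 159.88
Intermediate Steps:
√((63 + 67*(-35)) + 27845) = √((63 - 2345) + 27845) = √(-2282 + 27845) = √25563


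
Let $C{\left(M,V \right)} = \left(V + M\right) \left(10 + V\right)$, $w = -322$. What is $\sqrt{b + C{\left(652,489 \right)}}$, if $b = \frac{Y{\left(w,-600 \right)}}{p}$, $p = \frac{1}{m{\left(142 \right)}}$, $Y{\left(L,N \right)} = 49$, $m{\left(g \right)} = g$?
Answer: $\sqrt{576317} \approx 759.16$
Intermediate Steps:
$p = \frac{1}{142} \approx 0.0070423$
$C{\left(M,V \right)} = \left(10 + V\right) \left(M + V\right)$ ($C{\left(M,V \right)} = \left(M + V\right) \left(10 + V\right) = \left(10 + V\right) \left(M + V\right)$)
$b = 6958$ ($b = 49 \frac{1}{\frac{1}{142}} = 49 \cdot 142 = 6958$)
$\sqrt{b + C{\left(652,489 \right)}} = \sqrt{6958 + \left(489^{2} + 10 \cdot 652 + 10 \cdot 489 + 652 \cdot 489\right)} = \sqrt{6958 + \left(239121 + 6520 + 4890 + 318828\right)} = \sqrt{6958 + 569359} = \sqrt{576317}$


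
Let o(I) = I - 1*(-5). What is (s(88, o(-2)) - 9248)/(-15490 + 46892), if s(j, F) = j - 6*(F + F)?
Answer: -4598/15701 ≈ -0.29285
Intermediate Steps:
o(I) = 5 + I (o(I) = I + 5 = 5 + I)
s(j, F) = j - 12*F
(s(88, o(-2)) - 9248)/(-15490 + 46892) = ((88 - 12*(5 - 2)) - 9248)/(-15490 + 46892) = ((88 - 12*3) - 9248)/31402 = ((88 - 36) - 9248)*(1/31402) = (52 - 9248)*(1/31402) = -9196*1/31402 = -4598/15701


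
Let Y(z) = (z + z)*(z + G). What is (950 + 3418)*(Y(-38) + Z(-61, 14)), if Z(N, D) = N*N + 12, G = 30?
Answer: 18961488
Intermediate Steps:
Z(N, D) = 12 + N² (Z(N, D) = N² + 12 = 12 + N²)
Y(z) = 2*z*(30 + z) (Y(z) = (z + z)*(z + 30) = (2*z)*(30 + z) = 2*z*(30 + z))
(950 + 3418)*(Y(-38) + Z(-61, 14)) = (950 + 3418)*(2*(-38)*(30 - 38) + (12 + (-61)²)) = 4368*(2*(-38)*(-8) + (12 + 3721)) = 4368*(608 + 3733) = 4368*4341 = 18961488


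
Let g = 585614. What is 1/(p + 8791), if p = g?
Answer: 1/594405 ≈ 1.6824e-6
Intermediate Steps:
p = 585614
1/(p + 8791) = 1/(585614 + 8791) = 1/594405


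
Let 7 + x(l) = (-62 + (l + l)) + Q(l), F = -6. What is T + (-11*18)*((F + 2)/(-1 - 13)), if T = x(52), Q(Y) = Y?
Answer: 213/7 ≈ 30.429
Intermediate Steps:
x(l) = -69 + 3*l (x(l) = -7 + ((-62 + (l + l)) + l) = -7 + ((-62 + 2*l) + l) = -7 + (-62 + 3*l) = -69 + 3*l)
T = 87 (T = -69 + 3*52 = -69 + 156 = 87)
T + (-11*18)*((F + 2)/(-1 - 13)) = 87 + (-11*18)*((-6 + 2)/(-1 - 13)) = 87 - (-792)/(-14) = 87 - (-792)*(-1)/14 = 87 - 198*2/7 = 87 - 396/7 = 213/7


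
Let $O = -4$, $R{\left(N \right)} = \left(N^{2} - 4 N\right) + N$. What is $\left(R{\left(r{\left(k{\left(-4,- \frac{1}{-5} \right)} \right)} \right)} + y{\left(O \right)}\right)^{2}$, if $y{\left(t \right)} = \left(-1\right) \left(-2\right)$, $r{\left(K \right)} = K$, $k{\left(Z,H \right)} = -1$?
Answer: $36$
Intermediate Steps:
$R{\left(N \right)} = N^{2} - 3 N$
$y{\left(t \right)} = 2$
$\left(R{\left(r{\left(k{\left(-4,- \frac{1}{-5} \right)} \right)} \right)} + y{\left(O \right)}\right)^{2} = \left(- (-3 - 1) + 2\right)^{2} = \left(\left(-1\right) \left(-4\right) + 2\right)^{2} = \left(4 + 2\right)^{2} = 6^{2} = 36$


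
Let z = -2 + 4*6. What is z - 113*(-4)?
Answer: 474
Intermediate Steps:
z = 22 (z = -2 + 24 = 22)
z - 113*(-4) = 22 - 113*(-4) = 22 + 452 = 474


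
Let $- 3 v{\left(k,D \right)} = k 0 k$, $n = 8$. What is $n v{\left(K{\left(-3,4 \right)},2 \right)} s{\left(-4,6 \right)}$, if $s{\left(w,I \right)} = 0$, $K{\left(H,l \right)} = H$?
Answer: $0$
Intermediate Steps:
$v{\left(k,D \right)} = 0$ ($v{\left(k,D \right)} = - \frac{k 0 k}{3} = - \frac{0 k}{3} = \left(- \frac{1}{3}\right) 0 = 0$)
$n v{\left(K{\left(-3,4 \right)},2 \right)} s{\left(-4,6 \right)} = 8 \cdot 0 \cdot 0 = 0 \cdot 0 = 0$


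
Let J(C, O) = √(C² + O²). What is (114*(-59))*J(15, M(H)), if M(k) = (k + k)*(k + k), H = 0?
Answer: -100890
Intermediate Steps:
M(k) = 4*k² (M(k) = (2*k)*(2*k) = 4*k²)
(114*(-59))*J(15, M(H)) = (114*(-59))*√(15² + (4*0²)²) = -6726*√(225 + (4*0)²) = -6726*√(225 + 0²) = -6726*√(225 + 0) = -6726*√225 = -6726*15 = -100890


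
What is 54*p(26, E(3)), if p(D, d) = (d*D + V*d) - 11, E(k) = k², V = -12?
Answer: 6210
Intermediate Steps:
p(D, d) = -11 - 12*d + D*d (p(D, d) = (d*D - 12*d) - 11 = (D*d - 12*d) - 11 = (-12*d + D*d) - 11 = -11 - 12*d + D*d)
54*p(26, E(3)) = 54*(-11 - 12*3² + 26*3²) = 54*(-11 - 12*9 + 26*9) = 54*(-11 - 108 + 234) = 54*115 = 6210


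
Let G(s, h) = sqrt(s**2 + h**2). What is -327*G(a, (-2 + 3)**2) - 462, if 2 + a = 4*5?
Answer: -462 - 1635*sqrt(13) ≈ -6357.1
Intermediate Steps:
a = 18 (a = -2 + 4*5 = -2 + 20 = 18)
G(s, h) = sqrt(h**2 + s**2)
-327*G(a, (-2 + 3)**2) - 462 = -327*sqrt(((-2 + 3)**2)**2 + 18**2) - 462 = -327*sqrt((1**2)**2 + 324) - 462 = -327*sqrt(1**2 + 324) - 462 = -327*sqrt(1 + 324) - 462 = -1635*sqrt(13) - 462 = -462 - 1635*sqrt(13)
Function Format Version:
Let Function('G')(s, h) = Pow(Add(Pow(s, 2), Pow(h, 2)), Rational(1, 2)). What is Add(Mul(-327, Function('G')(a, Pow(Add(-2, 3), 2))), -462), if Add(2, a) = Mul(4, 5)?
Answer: Add(-462, Mul(-1635, Pow(13, Rational(1, 2)))) ≈ -6357.1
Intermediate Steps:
a = 18 (a = Add(-2, Mul(4, 5)) = Add(-2, 20) = 18)
Function('G')(s, h) = Pow(Add(Pow(h, 2), Pow(s, 2)), Rational(1, 2))
Add(Mul(-327, Function('G')(a, Pow(Add(-2, 3), 2))), -462) = Add(Mul(-327, Pow(Add(Pow(Pow(Add(-2, 3), 2), 2), Pow(18, 2)), Rational(1, 2))), -462) = Add(Mul(-327, Pow(Add(Pow(Pow(1, 2), 2), 324), Rational(1, 2))), -462) = Add(Mul(-327, Pow(Add(Pow(1, 2), 324), Rational(1, 2))), -462) = Add(Mul(-327, Pow(Add(1, 324), Rational(1, 2))), -462) = Add(Mul(-327, Pow(325, Rational(1, 2))), -462) = Add(Mul(-327, Mul(5, Pow(13, Rational(1, 2)))), -462) = Add(Mul(-1635, Pow(13, Rational(1, 2))), -462) = Add(-462, Mul(-1635, Pow(13, Rational(1, 2))))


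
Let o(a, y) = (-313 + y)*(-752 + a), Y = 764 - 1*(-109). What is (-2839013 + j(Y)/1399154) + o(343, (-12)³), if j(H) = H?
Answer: -2804246008703/1399154 ≈ -2.0042e+6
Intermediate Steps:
Y = 873 (Y = 764 + 109 = 873)
o(a, y) = (-752 + a)*(-313 + y)
(-2839013 + j(Y)/1399154) + o(343, (-12)³) = (-2839013 + 873/1399154) + (235376 - 752*(-12)³ - 313*343 + 343*(-12)³) = (-2839013 + 873*(1/1399154)) + (235376 - 752*(-1728) - 107359 + 343*(-1728)) = (-2839013 + 873/1399154) + (235376 + 1299456 - 107359 - 592704) = -3972216394129/1399154 + 834769 = -2804246008703/1399154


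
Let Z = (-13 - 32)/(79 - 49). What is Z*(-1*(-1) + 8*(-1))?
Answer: 21/2 ≈ 10.500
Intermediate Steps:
Z = -3/2 (Z = -45/30 = -45*1/30 = -3/2 ≈ -1.5000)
Z*(-1*(-1) + 8*(-1)) = -3*(-1*(-1) + 8*(-1))/2 = -3*(1 - 8)/2 = -3/2*(-7) = 21/2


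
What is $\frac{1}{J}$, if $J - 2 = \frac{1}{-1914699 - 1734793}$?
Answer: $\frac{3649492}{7298983} \approx 0.5$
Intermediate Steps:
$J = \frac{7298983}{3649492}$ ($J = 2 + \frac{1}{-1914699 - 1734793} = 2 + \frac{1}{-3649492} = 2 - \frac{1}{3649492} = \frac{7298983}{3649492} \approx 2.0$)
$\frac{1}{J} = \frac{1}{\frac{7298983}{3649492}} = \frac{3649492}{7298983}$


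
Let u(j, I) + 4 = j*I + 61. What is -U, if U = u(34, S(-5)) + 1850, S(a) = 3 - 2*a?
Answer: -2349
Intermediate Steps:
u(j, I) = 57 + I*j (u(j, I) = -4 + (j*I + 61) = -4 + (I*j + 61) = -4 + (61 + I*j) = 57 + I*j)
U = 2349 (U = (57 + (3 - 2*(-5))*34) + 1850 = (57 + (3 + 10)*34) + 1850 = (57 + 13*34) + 1850 = (57 + 442) + 1850 = 499 + 1850 = 2349)
-U = -1*2349 = -2349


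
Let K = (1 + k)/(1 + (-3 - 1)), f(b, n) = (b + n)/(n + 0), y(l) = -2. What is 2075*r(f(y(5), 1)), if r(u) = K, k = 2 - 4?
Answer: 2075/3 ≈ 691.67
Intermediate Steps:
k = -2
f(b, n) = (b + n)/n
K = ⅓ (K = (1 - 2)/(1 + (-3 - 1)) = -1/(1 - 4) = -1/(-3) = -1*(-⅓) = ⅓ ≈ 0.33333)
r(u) = ⅓
2075*r(f(y(5), 1)) = 2075*(⅓) = 2075/3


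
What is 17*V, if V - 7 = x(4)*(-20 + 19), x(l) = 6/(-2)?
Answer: 170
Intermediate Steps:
x(l) = -3 (x(l) = 6*(-1/2) = -3)
V = 10 (V = 7 - 3*(-20 + 19) = 7 - 3*(-1) = 7 + 3 = 10)
17*V = 17*10 = 170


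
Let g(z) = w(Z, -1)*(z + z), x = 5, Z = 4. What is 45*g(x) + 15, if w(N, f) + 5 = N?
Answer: -435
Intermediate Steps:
w(N, f) = -5 + N
g(z) = -2*z (g(z) = (-5 + 4)*(z + z) = -2*z)
45*g(x) + 15 = 45*(-2*5) + 15 = 45*(-10) + 15 = -450 + 15 = -435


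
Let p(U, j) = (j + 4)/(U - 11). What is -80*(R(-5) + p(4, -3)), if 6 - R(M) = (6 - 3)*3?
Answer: 1760/7 ≈ 251.43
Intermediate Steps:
p(U, j) = (4 + j)/(-11 + U)
R(M) = -3 (R(M) = 6 - (6 - 3)*3 = 6 - 3*3 = 6 - 1*9 = 6 - 9 = -3)
-80*(R(-5) + p(4, -3)) = -80*(-3 + (4 - 3)/(-11 + 4)) = -80*(-3 + 1/(-7)) = -80*(-3 - 1/7*1) = -80*(-3 - 1/7) = -80*(-22/7) = 1760/7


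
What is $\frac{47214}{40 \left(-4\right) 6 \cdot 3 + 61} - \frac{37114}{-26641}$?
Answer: $- \frac{1153203808}{75100979} \approx -15.355$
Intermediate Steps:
$\frac{47214}{40 \left(-4\right) 6 \cdot 3 + 61} - \frac{37114}{-26641} = \frac{47214}{40 \left(\left(-24\right) 3\right) + 61} - - \frac{37114}{26641} = \frac{47214}{40 \left(-72\right) + 61} + \frac{37114}{26641} = \frac{47214}{-2880 + 61} + \frac{37114}{26641} = \frac{47214}{-2819} + \frac{37114}{26641} = 47214 \left(- \frac{1}{2819}\right) + \frac{37114}{26641} = - \frac{47214}{2819} + \frac{37114}{26641} = - \frac{1153203808}{75100979}$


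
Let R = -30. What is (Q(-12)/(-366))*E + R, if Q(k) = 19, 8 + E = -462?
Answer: -1025/183 ≈ -5.6011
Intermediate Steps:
E = -470 (E = -8 - 462 = -470)
(Q(-12)/(-366))*E + R = (19/(-366))*(-470) - 30 = (19*(-1/366))*(-470) - 30 = -19/366*(-470) - 30 = 4465/183 - 30 = -1025/183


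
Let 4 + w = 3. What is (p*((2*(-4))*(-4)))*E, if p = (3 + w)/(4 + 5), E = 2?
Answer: 128/9 ≈ 14.222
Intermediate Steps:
w = -1 (w = -4 + 3 = -1)
p = 2/9 (p = (3 - 1)/(4 + 5) = 2/9 ≈ 0.22222)
(p*((2*(-4))*(-4)))*E = (2*((2*(-4))*(-4))/9)*2 = (2*(-8*(-4))/9)*2 = ((2/9)*32)*2 = (64/9)*2 = 128/9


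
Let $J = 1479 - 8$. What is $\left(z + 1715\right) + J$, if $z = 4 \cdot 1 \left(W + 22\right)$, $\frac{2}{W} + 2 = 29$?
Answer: $\frac{88406}{27} \approx 3274.3$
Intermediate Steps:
$J = 1471$
$W = \frac{2}{27}$ ($W = \frac{2}{-2 + 29} = \frac{2}{27} \approx 0.074074$)
$z = \frac{2384}{27}$ ($z = 4 \cdot 1 \left(\frac{2}{27} + 22\right) = 4 \cdot \frac{596}{27} = \frac{2384}{27} \approx 88.296$)
$\left(z + 1715\right) + J = \left(\frac{2384}{27} + 1715\right) + 1471 = \frac{48689}{27} + 1471 = \frac{88406}{27}$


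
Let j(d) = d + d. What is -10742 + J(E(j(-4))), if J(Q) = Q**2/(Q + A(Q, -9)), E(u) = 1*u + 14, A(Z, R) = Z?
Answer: -10739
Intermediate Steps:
j(d) = 2*d
E(u) = 14 + u (E(u) = u + 14 = 14 + u)
J(Q) = Q/2 (J(Q) = Q**2/(Q + Q) = Q**2/((2*Q)) = (1/(2*Q))*Q**2 = Q/2)
-10742 + J(E(j(-4))) = -10742 + (14 + 2*(-4))/2 = -10742 + (14 - 8)/2 = -10742 + (1/2)*6 = -10742 + 3 = -10739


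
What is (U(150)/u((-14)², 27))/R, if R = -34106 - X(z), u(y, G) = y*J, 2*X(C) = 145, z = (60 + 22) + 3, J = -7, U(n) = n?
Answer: 75/23446451 ≈ 3.1988e-6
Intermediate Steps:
z = 85 (z = 82 + 3 = 85)
X(C) = 145/2 (X(C) = (½)*145 = 145/2)
u(y, G) = -7*y (u(y, G) = y*(-7) = -7*y)
R = -68357/2 (R = -34106 - 1*145/2 = -34106 - 145/2 = -68357/2 ≈ -34179.)
(U(150)/u((-14)², 27))/R = (150/((-7*(-14)²)))/(-68357/2) = (150/((-7*196)))*(-2/68357) = (150/(-1372))*(-2/68357) = (150*(-1/1372))*(-2/68357) = -75/686*(-2/68357) = 75/23446451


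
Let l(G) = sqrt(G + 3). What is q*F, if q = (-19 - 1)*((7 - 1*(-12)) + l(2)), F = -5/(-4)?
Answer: -475 - 25*sqrt(5) ≈ -530.90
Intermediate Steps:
l(G) = sqrt(3 + G)
F = 5/4 (F = -5*(-1/4) = 5/4 ≈ 1.2500)
q = -380 - 20*sqrt(5) (q = (-19 - 1)*((7 - 1*(-12)) + sqrt(3 + 2)) = -20*((7 + 12) + sqrt(5)) = -20*(19 + sqrt(5)) = -380 - 20*sqrt(5) ≈ -424.72)
q*F = (-380 - 20*sqrt(5))*(5/4) = -475 - 25*sqrt(5)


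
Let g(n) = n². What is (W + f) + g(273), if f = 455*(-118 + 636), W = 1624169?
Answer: 1934388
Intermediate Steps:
f = 235690 (f = 455*518 = 235690)
(W + f) + g(273) = (1624169 + 235690) + 273² = 1859859 + 74529 = 1934388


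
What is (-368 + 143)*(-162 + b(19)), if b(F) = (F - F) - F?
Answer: 40725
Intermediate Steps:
b(F) = -F (b(F) = 0 - F = -F)
(-368 + 143)*(-162 + b(19)) = (-368 + 143)*(-162 - 1*19) = -225*(-162 - 19) = -225*(-181) = 40725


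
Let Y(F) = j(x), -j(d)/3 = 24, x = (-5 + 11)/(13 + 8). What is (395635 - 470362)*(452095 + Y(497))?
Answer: -33778322721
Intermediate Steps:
x = 2/7 (x = 6/21 = 6*(1/21) = 2/7 ≈ 0.28571)
j(d) = -72 (j(d) = -3*24 = -72)
Y(F) = -72
(395635 - 470362)*(452095 + Y(497)) = (395635 - 470362)*(452095 - 72) = -74727*452023 = -33778322721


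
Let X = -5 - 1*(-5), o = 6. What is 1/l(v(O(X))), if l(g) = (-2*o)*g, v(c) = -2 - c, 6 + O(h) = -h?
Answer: -1/48 ≈ -0.020833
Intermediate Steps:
X = 0 (X = -5 + 5 = 0)
O(h) = -6 - h
l(g) = -12*g (l(g) = (-2*6)*g = -12*g)
1/l(v(O(X))) = 1/(-12*(-2 - (-6 - 1*0))) = 1/(-12*(-2 - (-6 + 0))) = 1/(-12*(-2 - 1*(-6))) = 1/(-12*(-2 + 6)) = 1/(-12*4) = 1/(-48) = -1/48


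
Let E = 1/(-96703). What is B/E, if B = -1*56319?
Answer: 5446216257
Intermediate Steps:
B = -56319
E = -1/96703 ≈ -1.0341e-5
B/E = -56319/(-1/96703) = -56319*(-96703) = 5446216257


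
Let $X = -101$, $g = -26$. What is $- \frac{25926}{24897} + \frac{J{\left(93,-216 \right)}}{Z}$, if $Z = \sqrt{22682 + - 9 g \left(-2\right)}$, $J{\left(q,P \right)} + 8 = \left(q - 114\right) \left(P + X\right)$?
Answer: $- \frac{8642}{8299} + \frac{6649 \sqrt{22214}}{22214} \approx 43.57$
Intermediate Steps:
$J{\left(q,P \right)} = -8 + \left(-114 + q\right) \left(-101 + P\right)$ ($J{\left(q,P \right)} = -8 + \left(q - 114\right) \left(P - 101\right) = -8 + \left(-114 + q\right) \left(-101 + P\right)$)
$Z = \sqrt{22214}$ ($Z = \sqrt{22682 + \left(-9\right) \left(-26\right) \left(-2\right)} = \sqrt{22682 + 234 \left(-2\right)} = \sqrt{22682 - 468} = \sqrt{22214} \approx 149.04$)
$- \frac{25926}{24897} + \frac{J{\left(93,-216 \right)}}{Z} = - \frac{25926}{24897} + \frac{11506 - -24624 - 9393 - 20088}{\sqrt{22214}} = \left(-25926\right) \frac{1}{24897} + \left(11506 + 24624 - 9393 - 20088\right) \frac{\sqrt{22214}}{22214} = - \frac{8642}{8299} + 6649 \frac{\sqrt{22214}}{22214} = - \frac{8642}{8299} + \frac{6649 \sqrt{22214}}{22214}$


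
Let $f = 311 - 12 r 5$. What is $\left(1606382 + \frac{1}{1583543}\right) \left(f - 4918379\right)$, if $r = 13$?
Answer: $- \frac{13128318332760918493}{1583543} \approx -8.2905 \cdot 10^{12}$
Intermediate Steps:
$f = -242580$ ($f = 311 \left(-12\right) 13 \cdot 5 = 311 \left(\left(-156\right) 5\right) = 311 \left(-780\right) = -242580$)
$\left(1606382 + \frac{1}{1583543}\right) \left(f - 4918379\right) = \left(1606382 + \frac{1}{1583543}\right) \left(-242580 - 4918379\right) = \left(1606382 + \frac{1}{1583543}\right) \left(-5160959\right) = \frac{2543774971427}{1583543} \left(-5160959\right) = - \frac{13128318332760918493}{1583543}$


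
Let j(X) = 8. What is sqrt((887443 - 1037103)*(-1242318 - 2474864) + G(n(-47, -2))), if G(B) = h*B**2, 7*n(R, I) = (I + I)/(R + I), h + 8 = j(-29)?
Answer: 14*sqrt(2838333970) ≈ 7.4586e+5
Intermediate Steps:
h = 0 (h = -8 + 8 = 0)
n(R, I) = 2*I/(7*(I + R)) (n(R, I) = ((I + I)/(R + I))/7 = ((2*I)/(I + R))/7 = (2*I/(I + R))/7 = 2*I/(7*(I + R)))
G(B) = 0 (G(B) = 0*B**2 = 0)
sqrt((887443 - 1037103)*(-1242318 - 2474864) + G(n(-47, -2))) = sqrt((887443 - 1037103)*(-1242318 - 2474864) + 0) = sqrt(-149660*(-3717182) + 0) = sqrt(556313458120 + 0) = sqrt(556313458120) = 14*sqrt(2838333970)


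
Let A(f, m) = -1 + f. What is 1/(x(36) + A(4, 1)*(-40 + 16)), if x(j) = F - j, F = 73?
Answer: -1/35 ≈ -0.028571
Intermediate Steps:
x(j) = 73 - j
1/(x(36) + A(4, 1)*(-40 + 16)) = 1/((73 - 1*36) + (-1 + 4)*(-40 + 16)) = 1/((73 - 36) + 3*(-24)) = 1/(37 - 72) = 1/(-35) = -1/35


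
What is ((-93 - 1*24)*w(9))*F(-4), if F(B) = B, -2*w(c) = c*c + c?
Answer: -21060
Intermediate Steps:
w(c) = -c/2 - c²/2 (w(c) = -(c*c + c)/2 = -(c² + c)/2 = -(c + c²)/2 = -c/2 - c²/2)
((-93 - 1*24)*w(9))*F(-4) = ((-93 - 1*24)*(-½*9*(1 + 9)))*(-4) = ((-93 - 24)*(-½*9*10))*(-4) = -117*(-45)*(-4) = 5265*(-4) = -21060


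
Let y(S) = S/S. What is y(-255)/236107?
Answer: 1/236107 ≈ 4.2354e-6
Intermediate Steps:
y(S) = 1
y(-255)/236107 = 1/236107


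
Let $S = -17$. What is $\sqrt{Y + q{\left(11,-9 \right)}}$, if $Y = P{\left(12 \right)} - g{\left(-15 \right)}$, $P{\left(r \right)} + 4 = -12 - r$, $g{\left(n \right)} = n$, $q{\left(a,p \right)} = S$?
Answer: $i \sqrt{30} \approx 5.4772 i$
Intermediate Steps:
$q{\left(a,p \right)} = -17$
$P{\left(r \right)} = -16 - r$ ($P{\left(r \right)} = -4 - \left(12 + r\right) = -16 - r$)
$Y = -13$ ($Y = \left(-16 - 12\right) - -15 = \left(-16 - 12\right) + 15 = -28 + 15 = -13$)
$\sqrt{Y + q{\left(11,-9 \right)}} = \sqrt{-13 - 17} = \sqrt{-30} = i \sqrt{30}$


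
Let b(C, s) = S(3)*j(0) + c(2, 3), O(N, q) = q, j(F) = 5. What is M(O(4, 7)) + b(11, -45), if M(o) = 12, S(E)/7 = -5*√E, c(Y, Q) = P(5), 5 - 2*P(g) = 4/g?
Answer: 141/10 - 175*√3 ≈ -289.01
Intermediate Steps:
P(g) = 5/2 - 2/g
c(Y, Q) = 21/10 (c(Y, Q) = 5/2 - 2/5 = 5/2 - 2*⅕ = 5/2 - ⅖ = 21/10)
S(E) = -35*√E (S(E) = 7*(-5*√E) = -35*√E)
b(C, s) = 21/10 - 175*√3 (b(C, s) = -35*√3*5 + 21/10 = -175*√3 + 21/10 = 21/10 - 175*√3)
M(O(4, 7)) + b(11, -45) = 12 + (21/10 - 175*√3) = 141/10 - 175*√3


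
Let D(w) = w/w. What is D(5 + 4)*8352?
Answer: 8352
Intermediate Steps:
D(w) = 1
D(5 + 4)*8352 = 1*8352 = 8352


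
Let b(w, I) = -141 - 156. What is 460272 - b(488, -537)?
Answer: 460569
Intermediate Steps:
b(w, I) = -297
460272 - b(488, -537) = 460272 - 1*(-297) = 460272 + 297 = 460569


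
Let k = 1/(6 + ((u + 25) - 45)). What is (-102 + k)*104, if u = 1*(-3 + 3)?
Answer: -74308/7 ≈ -10615.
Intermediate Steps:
u = 0 (u = 1*0 = 0)
k = -1/14 (k = 1/(6 + ((0 + 25) - 45)) = 1/(6 + (25 - 45)) = 1/(6 - 20) = 1/(-14) = -1/14 ≈ -0.071429)
(-102 + k)*104 = (-102 - 1/14)*104 = -1429/14*104 = -74308/7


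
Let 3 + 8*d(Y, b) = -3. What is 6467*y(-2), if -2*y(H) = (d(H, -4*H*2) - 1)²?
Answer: -316883/32 ≈ -9902.6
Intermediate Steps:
d(Y, b) = -¾ (d(Y, b) = -3/8 + (⅛)*(-3) = -3/8 - 3/8 = -¾)
y(H) = -49/32 (y(H) = -(-¾ - 1)²/2 = -(-7/4)²/2 = -½*49/16 = -49/32)
6467*y(-2) = 6467*(-49/32) = -316883/32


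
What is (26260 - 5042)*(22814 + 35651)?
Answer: 1240510370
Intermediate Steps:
(26260 - 5042)*(22814 + 35651) = 21218*58465 = 1240510370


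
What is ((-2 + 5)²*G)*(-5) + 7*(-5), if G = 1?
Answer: -80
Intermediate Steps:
((-2 + 5)²*G)*(-5) + 7*(-5) = ((-2 + 5)²*1)*(-5) + 7*(-5) = (3²*1)*(-5) - 35 = (9*1)*(-5) - 35 = 9*(-5) - 35 = -45 - 35 = -80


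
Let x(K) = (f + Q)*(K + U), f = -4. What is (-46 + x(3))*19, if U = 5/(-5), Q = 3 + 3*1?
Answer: -798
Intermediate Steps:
Q = 6 (Q = 3 + 3 = 6)
U = -1 (U = 5*(-⅕) = -1)
x(K) = -2 + 2*K (x(K) = (-4 + 6)*(K - 1) = 2*(-1 + K) = -2 + 2*K)
(-46 + x(3))*19 = (-46 + (-2 + 2*3))*19 = (-46 + (-2 + 6))*19 = (-46 + 4)*19 = -42*19 = -798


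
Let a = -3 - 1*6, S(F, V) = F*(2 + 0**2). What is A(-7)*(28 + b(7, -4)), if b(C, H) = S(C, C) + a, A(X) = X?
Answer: -231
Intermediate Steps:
S(F, V) = 2*F (S(F, V) = F*(2 + 0) = F*2 = 2*F)
a = -9 (a = -3 - 6 = -9)
b(C, H) = -9 + 2*C (b(C, H) = 2*C - 9 = -9 + 2*C)
A(-7)*(28 + b(7, -4)) = -7*(28 + (-9 + 2*7)) = -7*(28 + (-9 + 14)) = -7*(28 + 5) = -7*33 = -231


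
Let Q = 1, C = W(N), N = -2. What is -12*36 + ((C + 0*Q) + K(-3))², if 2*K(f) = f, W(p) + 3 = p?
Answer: -1559/4 ≈ -389.75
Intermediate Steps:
W(p) = -3 + p
K(f) = f/2
C = -5 (C = -3 - 2 = -5)
-12*36 + ((C + 0*Q) + K(-3))² = -12*36 + ((-5 + 0*1) + (½)*(-3))² = -432 + ((-5 + 0) - 3/2)² = -432 + (-5 - 3/2)² = -432 + (-13/2)² = -432 + 169/4 = -1559/4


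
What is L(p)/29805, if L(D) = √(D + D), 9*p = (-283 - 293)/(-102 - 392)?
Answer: 8*√247/7361835 ≈ 1.7079e-5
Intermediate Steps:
p = 32/247 (p = ((-283 - 293)/(-102 - 392))/9 = (-576/(-494))/9 = (-576*(-1/494))/9 = (⅑)*(288/247) = 32/247 ≈ 0.12955)
L(D) = √2*√D (L(D) = √(2*D) = √2*√D)
L(p)/29805 = (√2*√(32/247))/29805 = (√2*(4*√494/247))*(1/29805) = (8*√247/247)*(1/29805) = 8*√247/7361835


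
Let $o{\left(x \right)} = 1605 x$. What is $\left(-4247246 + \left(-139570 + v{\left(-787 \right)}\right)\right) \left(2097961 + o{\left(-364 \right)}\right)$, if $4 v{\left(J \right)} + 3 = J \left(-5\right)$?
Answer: $-6639015231253$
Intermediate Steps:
$v{\left(J \right)} = - \frac{3}{4} - \frac{5 J}{4}$ ($v{\left(J \right)} = - \frac{3}{4} + \frac{J \left(-5\right)}{4} = - \frac{3}{4} + \frac{\left(-5\right) J}{4} = - \frac{3}{4} - \frac{5 J}{4}$)
$\left(-4247246 + \left(-139570 + v{\left(-787 \right)}\right)\right) \left(2097961 + o{\left(-364 \right)}\right) = \left(-4247246 - 138587\right) \left(2097961 + 1605 \left(-364\right)\right) = \left(-4247246 + \left(-139570 + \left(- \frac{3}{4} + \frac{3935}{4}\right)\right)\right) \left(2097961 - 584220\right) = \left(-4247246 + \left(-139570 + 983\right)\right) 1513741 = \left(-4247246 - 138587\right) 1513741 = \left(-4385833\right) 1513741 = -6639015231253$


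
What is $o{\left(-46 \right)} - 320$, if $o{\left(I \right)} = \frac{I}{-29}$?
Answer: $- \frac{9234}{29} \approx -318.41$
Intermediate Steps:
$o{\left(I \right)} = - \frac{I}{29}$ ($o{\left(I \right)} = I \left(- \frac{1}{29}\right) = - \frac{I}{29}$)
$o{\left(-46 \right)} - 320 = \left(- \frac{1}{29}\right) \left(-46\right) - 320 = \frac{46}{29} - 320 = - \frac{9234}{29}$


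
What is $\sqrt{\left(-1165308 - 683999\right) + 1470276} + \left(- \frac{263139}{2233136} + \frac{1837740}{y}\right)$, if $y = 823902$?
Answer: $\frac{647853767377}{306647536112} + i \sqrt{379031} \approx 2.1127 + 615.66 i$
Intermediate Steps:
$\sqrt{\left(-1165308 - 683999\right) + 1470276} + \left(- \frac{263139}{2233136} + \frac{1837740}{y}\right) = \sqrt{\left(-1165308 - 683999\right) + 1470276} + \left(- \frac{263139}{2233136} + \frac{1837740}{823902}\right) = \sqrt{-1849307 + 1470276} + \left(\left(-263139\right) \frac{1}{2233136} + 1837740 \cdot \frac{1}{823902}\right) = \sqrt{-379031} + \left(- \frac{263139}{2233136} + \frac{306290}{137317}\right) = i \sqrt{379031} + \frac{647853767377}{306647536112} = \frac{647853767377}{306647536112} + i \sqrt{379031}$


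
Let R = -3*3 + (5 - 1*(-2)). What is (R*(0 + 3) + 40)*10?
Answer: 340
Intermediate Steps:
R = -2 (R = -9 + (5 + 2) = -9 + 7 = -2)
(R*(0 + 3) + 40)*10 = (-2*(0 + 3) + 40)*10 = (-2*3 + 40)*10 = (-6 + 40)*10 = 34*10 = 340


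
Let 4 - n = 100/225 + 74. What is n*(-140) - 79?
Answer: 88049/9 ≈ 9783.2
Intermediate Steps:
n = -634/9 (n = 4 - (100/225 + 74) = 4 - (100*(1/225) + 74) = 4 - (4/9 + 74) = 4 - 1*670/9 = 4 - 670/9 = -634/9 ≈ -70.444)
n*(-140) - 79 = -634/9*(-140) - 79 = 88760/9 - 79 = 88049/9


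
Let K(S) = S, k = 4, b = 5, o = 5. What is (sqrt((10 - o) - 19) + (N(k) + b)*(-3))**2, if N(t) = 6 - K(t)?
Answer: (21 - I*sqrt(14))**2 ≈ 427.0 - 157.15*I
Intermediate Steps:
N(t) = 6 - t
(sqrt((10 - o) - 19) + (N(k) + b)*(-3))**2 = (sqrt((10 - 1*5) - 19) + ((6 - 1*4) + 5)*(-3))**2 = (sqrt((10 - 5) - 19) + ((6 - 4) + 5)*(-3))**2 = (sqrt(5 - 19) + (2 + 5)*(-3))**2 = (sqrt(-14) + 7*(-3))**2 = (I*sqrt(14) - 21)**2 = (-21 + I*sqrt(14))**2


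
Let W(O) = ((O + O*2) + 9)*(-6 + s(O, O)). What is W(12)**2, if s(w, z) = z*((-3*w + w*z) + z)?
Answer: 4164120900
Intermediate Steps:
s(w, z) = z*(z - 3*w + w*z)
W(O) = (-6 + O*(O**2 - 2*O))*(9 + 3*O) (W(O) = ((O + O*2) + 9)*(-6 + O*(O - 3*O + O*O)) = ((O + 2*O) + 9)*(-6 + O*(O - 3*O + O**2)) = (3*O + 9)*(-6 + O*(O**2 - 2*O)) = (9 + 3*O)*(-6 + O*(O**2 - 2*O)) = (-6 + O*(O**2 - 2*O))*(9 + 3*O))
W(12)**2 = (-54 - 18*12 - 18*12**2 + 3*12**3 + 3*12**4)**2 = (-54 - 216 - 18*144 + 3*1728 + 3*20736)**2 = (-54 - 216 - 2592 + 5184 + 62208)**2 = 64530**2 = 4164120900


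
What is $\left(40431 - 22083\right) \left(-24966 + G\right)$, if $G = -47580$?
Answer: $-1331074008$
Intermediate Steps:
$\left(40431 - 22083\right) \left(-24966 + G\right) = \left(40431 - 22083\right) \left(-24966 - 47580\right) = 18348 \left(-72546\right) = -1331074008$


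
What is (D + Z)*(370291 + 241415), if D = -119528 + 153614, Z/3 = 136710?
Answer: 271729592496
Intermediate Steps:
Z = 410130 (Z = 3*136710 = 410130)
D = 34086
(D + Z)*(370291 + 241415) = (34086 + 410130)*(370291 + 241415) = 444216*611706 = 271729592496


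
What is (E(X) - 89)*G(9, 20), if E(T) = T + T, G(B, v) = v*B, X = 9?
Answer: -12780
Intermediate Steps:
G(B, v) = B*v
E(T) = 2*T
(E(X) - 89)*G(9, 20) = (2*9 - 89)*(9*20) = (18 - 89)*180 = -71*180 = -12780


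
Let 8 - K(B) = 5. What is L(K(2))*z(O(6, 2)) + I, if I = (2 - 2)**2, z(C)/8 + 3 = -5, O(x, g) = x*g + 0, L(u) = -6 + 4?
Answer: 128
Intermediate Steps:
K(B) = 3 (K(B) = 8 - 1*5 = 8 - 5 = 3)
L(u) = -2
O(x, g) = g*x (O(x, g) = g*x + 0 = g*x)
z(C) = -64 (z(C) = -24 + 8*(-5) = -24 - 40 = -64)
I = 0 (I = 0**2 = 0)
L(K(2))*z(O(6, 2)) + I = -2*(-64) + 0 = 128 + 0 = 128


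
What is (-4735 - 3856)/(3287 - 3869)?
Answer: 8591/582 ≈ 14.761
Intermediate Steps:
(-4735 - 3856)/(3287 - 3869) = -8591/(-582) = -8591*(-1/582) = 8591/582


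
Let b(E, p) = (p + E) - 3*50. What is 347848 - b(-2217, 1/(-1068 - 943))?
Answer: 704282366/2011 ≈ 3.5022e+5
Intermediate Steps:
b(E, p) = -150 + E + p (b(E, p) = (E + p) - 150 = -150 + E + p)
347848 - b(-2217, 1/(-1068 - 943)) = 347848 - (-150 - 2217 + 1/(-1068 - 943)) = 347848 - (-150 - 2217 + 1/(-2011)) = 347848 - (-150 - 2217 - 1/2011) = 347848 - 1*(-4760038/2011) = 347848 + 4760038/2011 = 704282366/2011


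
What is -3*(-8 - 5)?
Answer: 39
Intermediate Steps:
-3*(-8 - 5) = -3*(-13) = 39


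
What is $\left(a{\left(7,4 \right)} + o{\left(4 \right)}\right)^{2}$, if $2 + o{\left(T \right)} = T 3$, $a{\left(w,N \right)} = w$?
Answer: $289$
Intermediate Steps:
$o{\left(T \right)} = -2 + 3 T$ ($o{\left(T \right)} = -2 + T 3 = -2 + 3 T$)
$\left(a{\left(7,4 \right)} + o{\left(4 \right)}\right)^{2} = \left(7 + \left(-2 + 3 \cdot 4\right)\right)^{2} = \left(7 + \left(-2 + 12\right)\right)^{2} = \left(7 + 10\right)^{2} = 17^{2} = 289$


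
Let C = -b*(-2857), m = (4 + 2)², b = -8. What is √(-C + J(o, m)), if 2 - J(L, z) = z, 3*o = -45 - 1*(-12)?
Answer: √22822 ≈ 151.07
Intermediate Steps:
m = 36 (m = 6² = 36)
o = -11 (o = (-45 - 1*(-12))/3 = (-45 + 12)/3 = (⅓)*(-33) = -11)
J(L, z) = 2 - z
C = -22856 (C = -(-8)*(-2857) = -1*22856 = -22856)
√(-C + J(o, m)) = √(-1*(-22856) + (2 - 1*36)) = √(22856 + (2 - 36)) = √(22856 - 34) = √22822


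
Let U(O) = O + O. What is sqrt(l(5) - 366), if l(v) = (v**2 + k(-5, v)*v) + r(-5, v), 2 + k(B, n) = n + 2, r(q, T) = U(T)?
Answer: 3*I*sqrt(34) ≈ 17.493*I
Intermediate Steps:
U(O) = 2*O
r(q, T) = 2*T
k(B, n) = n (k(B, n) = -2 + (n + 2) = -2 + (2 + n) = n)
l(v) = 2*v + 2*v**2 (l(v) = (v**2 + v*v) + 2*v = (v**2 + v**2) + 2*v = 2*v**2 + 2*v = 2*v + 2*v**2)
sqrt(l(5) - 366) = sqrt(2*5*(1 + 5) - 366) = sqrt(2*5*6 - 366) = sqrt(60 - 366) = sqrt(-306) = 3*I*sqrt(34)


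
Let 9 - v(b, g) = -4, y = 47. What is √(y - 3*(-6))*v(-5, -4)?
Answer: 13*√65 ≈ 104.81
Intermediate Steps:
v(b, g) = 13 (v(b, g) = 9 - 1*(-4) = 9 + 4 = 13)
√(y - 3*(-6))*v(-5, -4) = √(47 - 3*(-6))*13 = √(47 + 18)*13 = √65*13 = 13*√65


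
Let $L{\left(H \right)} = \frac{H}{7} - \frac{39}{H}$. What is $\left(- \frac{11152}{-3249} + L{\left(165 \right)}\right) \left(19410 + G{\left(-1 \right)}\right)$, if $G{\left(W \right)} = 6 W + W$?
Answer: $\frac{649661646008}{1250865} \approx 5.1937 \cdot 10^{5}$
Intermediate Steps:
$G{\left(W \right)} = 7 W$
$L{\left(H \right)} = - \frac{39}{H} + \frac{H}{7}$ ($L{\left(H \right)} = H \frac{1}{7} - \frac{39}{H} = \frac{H}{7} - \frac{39}{H} = - \frac{39}{H} + \frac{H}{7}$)
$\left(- \frac{11152}{-3249} + L{\left(165 \right)}\right) \left(19410 + G{\left(-1 \right)}\right) = \left(- \frac{11152}{-3249} + \left(- \frac{39}{165} + \frac{1}{7} \cdot 165\right)\right) \left(19410 + 7 \left(-1\right)\right) = \left(\left(-11152\right) \left(- \frac{1}{3249}\right) + \left(\left(-39\right) \frac{1}{165} + \frac{165}{7}\right)\right) \left(19410 - 7\right) = \left(\frac{11152}{3249} + \left(- \frac{13}{55} + \frac{165}{7}\right)\right) 19403 = \left(\frac{11152}{3249} + \frac{8984}{385}\right) 19403 = \frac{33482536}{1250865} \cdot 19403 = \frac{649661646008}{1250865}$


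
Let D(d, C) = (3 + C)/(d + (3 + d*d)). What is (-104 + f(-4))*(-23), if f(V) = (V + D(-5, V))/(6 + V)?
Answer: 4877/2 ≈ 2438.5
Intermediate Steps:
D(d, C) = (3 + C)/(3 + d + d**2) (D(d, C) = (3 + C)/(d + (3 + d**2)) = (3 + C)/(3 + d + d**2))
f(V) = (3/23 + 24*V/23)/(6 + V) (f(V) = (V + (3 + V)/(3 - 5 + (-5)**2))/(6 + V) = (V + (3 + V)/(3 - 5 + 25))/(6 + V) = (V + (3 + V)/23)/(6 + V) = (V + (3/23 + V/23))/(6 + V) = (3/23 + 24*V/23)/(6 + V))
(-104 + f(-4))*(-23) = (-104 + 3*(1 + 8*(-4))/(23*(6 - 4)))*(-23) = (-104 + (3/23)*(1 - 32)/2)*(-23) = (-104 + (3/23)*(1/2)*(-31))*(-23) = (-104 - 93/46)*(-23) = -4877/46*(-23) = 4877/2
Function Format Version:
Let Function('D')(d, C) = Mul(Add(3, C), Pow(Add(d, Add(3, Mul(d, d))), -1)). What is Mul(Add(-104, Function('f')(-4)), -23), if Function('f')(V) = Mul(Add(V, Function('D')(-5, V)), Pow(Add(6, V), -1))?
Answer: Rational(4877, 2) ≈ 2438.5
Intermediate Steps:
Function('D')(d, C) = Mul(Pow(Add(3, d, Pow(d, 2)), -1), Add(3, C)) (Function('D')(d, C) = Mul(Add(3, C), Pow(Add(d, Add(3, Pow(d, 2))), -1)) = Mul(Add(3, C), Pow(Add(3, d, Pow(d, 2)), -1)) = Mul(Pow(Add(3, d, Pow(d, 2)), -1), Add(3, C)))
Function('f')(V) = Mul(Pow(Add(6, V), -1), Add(Rational(3, 23), Mul(Rational(24, 23), V))) (Function('f')(V) = Mul(Add(V, Mul(Pow(Add(3, -5, Pow(-5, 2)), -1), Add(3, V))), Pow(Add(6, V), -1)) = Mul(Add(V, Mul(Pow(Add(3, -5, 25), -1), Add(3, V))), Pow(Add(6, V), -1)) = Mul(Add(V, Mul(Pow(23, -1), Add(3, V))), Pow(Add(6, V), -1)) = Mul(Add(V, Mul(Rational(1, 23), Add(3, V))), Pow(Add(6, V), -1)) = Mul(Add(V, Add(Rational(3, 23), Mul(Rational(1, 23), V))), Pow(Add(6, V), -1)) = Mul(Add(Rational(3, 23), Mul(Rational(24, 23), V)), Pow(Add(6, V), -1)) = Mul(Pow(Add(6, V), -1), Add(Rational(3, 23), Mul(Rational(24, 23), V))))
Mul(Add(-104, Function('f')(-4)), -23) = Mul(Add(-104, Mul(Rational(3, 23), Pow(Add(6, -4), -1), Add(1, Mul(8, -4)))), -23) = Mul(Add(-104, Mul(Rational(3, 23), Pow(2, -1), Add(1, -32))), -23) = Mul(Add(-104, Mul(Rational(3, 23), Rational(1, 2), -31)), -23) = Mul(Add(-104, Rational(-93, 46)), -23) = Mul(Rational(-4877, 46), -23) = Rational(4877, 2)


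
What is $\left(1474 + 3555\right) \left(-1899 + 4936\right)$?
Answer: $15273073$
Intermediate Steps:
$\left(1474 + 3555\right) \left(-1899 + 4936\right) = 5029 \cdot 3037 = 15273073$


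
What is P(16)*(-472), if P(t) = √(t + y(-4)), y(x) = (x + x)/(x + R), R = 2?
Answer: -944*√5 ≈ -2110.8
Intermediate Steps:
y(x) = 2*x/(2 + x) (y(x) = (x + x)/(x + 2) = (2*x)/(2 + x) = 2*x/(2 + x))
P(t) = √(4 + t) (P(t) = √(t + 2*(-4)/(2 - 4)) = √(t + 2*(-4)/(-2)) = √(t + 2*(-4)*(-½)) = √(t + 4) = √(4 + t))
P(16)*(-472) = √(4 + 16)*(-472) = √20*(-472) = (2*√5)*(-472) = -944*√5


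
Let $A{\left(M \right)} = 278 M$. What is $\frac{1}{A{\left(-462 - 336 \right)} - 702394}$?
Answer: $- \frac{1}{924238} \approx -1.082 \cdot 10^{-6}$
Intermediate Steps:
$\frac{1}{A{\left(-462 - 336 \right)} - 702394} = \frac{1}{278 \left(-462 - 336\right) - 702394} = \frac{1}{278 \left(-798\right) - 702394} = \frac{1}{-221844 - 702394} = \frac{1}{-924238} = - \frac{1}{924238}$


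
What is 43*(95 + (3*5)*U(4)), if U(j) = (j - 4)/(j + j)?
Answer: 4085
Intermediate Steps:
U(j) = (-4 + j)/(2*j) (U(j) = (-4 + j)/((2*j)) = (1/(2*j))*(-4 + j) = (-4 + j)/(2*j))
43*(95 + (3*5)*U(4)) = 43*(95 + (3*5)*((½)*(-4 + 4)/4)) = 43*(95 + 15*((½)*(¼)*0)) = 43*(95 + 15*0) = 43*(95 + 0) = 43*95 = 4085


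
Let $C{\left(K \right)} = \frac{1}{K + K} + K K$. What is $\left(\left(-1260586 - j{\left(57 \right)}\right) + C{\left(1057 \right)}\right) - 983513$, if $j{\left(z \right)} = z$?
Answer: $- \frac{2382281397}{2114} \approx -1.1269 \cdot 10^{6}$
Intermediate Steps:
$C{\left(K \right)} = K^{2} + \frac{1}{2 K}$ ($C{\left(K \right)} = \frac{1}{2 K} + K^{2} = K^{2} + \frac{1}{2 K}$)
$\left(\left(-1260586 - j{\left(57 \right)}\right) + C{\left(1057 \right)}\right) - 983513 = \left(\left(-1260586 - 57\right) + \frac{\frac{1}{2} + 1057^{3}}{1057}\right) - 983513 = \left(\left(-1260586 - 57\right) + \frac{\frac{1}{2} + 1180932193}{1057}\right) - 983513 = \left(-1260643 + \frac{1}{1057} \cdot \frac{2361864387}{2}\right) - 983513 = \left(-1260643 + \frac{2361864387}{2114}\right) - 983513 = - \frac{303134915}{2114} - 983513 = - \frac{2382281397}{2114}$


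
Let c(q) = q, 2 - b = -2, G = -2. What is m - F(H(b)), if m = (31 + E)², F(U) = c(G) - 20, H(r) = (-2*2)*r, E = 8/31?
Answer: 960103/961 ≈ 999.07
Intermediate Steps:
b = 4 (b = 2 - 1*(-2) = 2 + 2 = 4)
E = 8/31 (E = 8*(1/31) = 8/31 ≈ 0.25806)
H(r) = -4*r
F(U) = -22 (F(U) = -2 - 20 = -22)
m = 938961/961 (m = (31 + 8/31)² = (969/31)² = 938961/961 ≈ 977.07)
m - F(H(b)) = 938961/961 - 1*(-22) = 938961/961 + 22 = 960103/961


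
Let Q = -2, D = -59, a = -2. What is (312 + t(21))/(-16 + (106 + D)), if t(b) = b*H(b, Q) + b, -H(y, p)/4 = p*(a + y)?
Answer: 3525/31 ≈ 113.71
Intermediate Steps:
H(y, p) = -4*p*(-2 + y)
t(b) = b + b*(-16 + 8*b) (t(b) = b*(4*(-2)*(2 - b)) + b = b*(-16 + 8*b) + b = b + b*(-16 + 8*b))
(312 + t(21))/(-16 + (106 + D)) = (312 + 21*(-15 + 8*21))/(-16 + (106 - 59)) = (312 + 21*(-15 + 168))/(-16 + 47) = (312 + 21*153)/31 = (312 + 3213)*(1/31) = 3525*(1/31) = 3525/31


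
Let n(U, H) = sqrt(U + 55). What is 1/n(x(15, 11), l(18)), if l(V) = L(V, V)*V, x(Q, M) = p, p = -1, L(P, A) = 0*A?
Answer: sqrt(6)/18 ≈ 0.13608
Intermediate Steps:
L(P, A) = 0
x(Q, M) = -1
l(V) = 0 (l(V) = 0*V = 0)
n(U, H) = sqrt(55 + U)
1/n(x(15, 11), l(18)) = 1/(sqrt(55 - 1)) = 1/(sqrt(54)) = 1/(3*sqrt(6)) = sqrt(6)/18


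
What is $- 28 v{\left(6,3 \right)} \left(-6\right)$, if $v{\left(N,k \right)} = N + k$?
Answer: $1512$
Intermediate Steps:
$- 28 v{\left(6,3 \right)} \left(-6\right) = - 28 \left(6 + 3\right) \left(-6\right) = \left(-28\right) 9 \left(-6\right) = \left(-252\right) \left(-6\right) = 1512$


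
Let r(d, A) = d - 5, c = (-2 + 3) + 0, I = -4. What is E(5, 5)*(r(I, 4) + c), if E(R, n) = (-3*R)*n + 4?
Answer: 568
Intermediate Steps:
E(R, n) = 4 - 3*R*n (E(R, n) = -3*R*n + 4 = 4 - 3*R*n)
c = 1 (c = 1 + 0 = 1)
r(d, A) = -5 + d
E(5, 5)*(r(I, 4) + c) = (4 - 3*5*5)*((-5 - 4) + 1) = (4 - 75)*(-9 + 1) = -71*(-8) = 568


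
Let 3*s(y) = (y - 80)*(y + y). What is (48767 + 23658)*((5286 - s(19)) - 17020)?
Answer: -2381623700/3 ≈ -7.9387e+8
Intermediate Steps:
s(y) = 2*y*(-80 + y)/3 (s(y) = ((y - 80)*(y + y))/3 = ((-80 + y)*(2*y))/3 = (2*y*(-80 + y))/3 = 2*y*(-80 + y)/3)
(48767 + 23658)*((5286 - s(19)) - 17020) = (48767 + 23658)*((5286 - 2*19*(-80 + 19)/3) - 17020) = 72425*((5286 - 2*19*(-61)/3) - 17020) = 72425*((5286 - 1*(-2318/3)) - 17020) = 72425*((5286 + 2318/3) - 17020) = 72425*(18176/3 - 17020) = 72425*(-32884/3) = -2381623700/3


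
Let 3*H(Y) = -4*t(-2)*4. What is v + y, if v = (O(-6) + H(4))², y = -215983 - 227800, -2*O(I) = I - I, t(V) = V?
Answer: -3993023/9 ≈ -4.4367e+5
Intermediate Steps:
H(Y) = 32/3 (H(Y) = (-4*(-2)*4)/3 = (8*4)/3 = (⅓)*32 = 32/3)
O(I) = 0 (O(I) = -(I - I)/2 = -½*0 = 0)
y = -443783
v = 1024/9 (v = (0 + 32/3)² = (32/3)² = 1024/9 ≈ 113.78)
v + y = 1024/9 - 443783 = -3993023/9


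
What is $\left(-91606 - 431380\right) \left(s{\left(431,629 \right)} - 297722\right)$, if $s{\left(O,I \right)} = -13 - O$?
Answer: $155936643676$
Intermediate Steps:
$\left(-91606 - 431380\right) \left(s{\left(431,629 \right)} - 297722\right) = \left(-91606 - 431380\right) \left(\left(-13 - 431\right) - 297722\right) = - 522986 \left(\left(-13 - 431\right) - 297722\right) = - 522986 \left(-444 - 297722\right) = \left(-522986\right) \left(-298166\right) = 155936643676$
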